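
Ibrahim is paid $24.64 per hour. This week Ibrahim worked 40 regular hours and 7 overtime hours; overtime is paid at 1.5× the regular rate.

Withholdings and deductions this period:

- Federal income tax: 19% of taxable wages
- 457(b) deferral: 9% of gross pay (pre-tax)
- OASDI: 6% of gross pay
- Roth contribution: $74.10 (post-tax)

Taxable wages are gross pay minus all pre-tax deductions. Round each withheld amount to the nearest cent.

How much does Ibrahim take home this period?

$768.43

Regular pay: 40 × $24.64 = $985.60
Overtime pay: 7 × $24.64 × 1.5 = $258.72
Gross pay = $985.60 + $258.72 = $1,244.32
457(b) deferral: $1,244.32 × 0.09 = $111.99
Taxable wages = $1,244.32 − $111.99 = $1,132.33
Federal income tax: $1,132.33 × 0.19 = $215.14
OASDI: $1,244.32 × 0.06 = $74.66
Roth contribution: $74.10
Total deductions = $111.99 + $215.14 + $74.66 + $74.10 = $475.89
Net pay = $1,244.32 − $475.89 = $768.43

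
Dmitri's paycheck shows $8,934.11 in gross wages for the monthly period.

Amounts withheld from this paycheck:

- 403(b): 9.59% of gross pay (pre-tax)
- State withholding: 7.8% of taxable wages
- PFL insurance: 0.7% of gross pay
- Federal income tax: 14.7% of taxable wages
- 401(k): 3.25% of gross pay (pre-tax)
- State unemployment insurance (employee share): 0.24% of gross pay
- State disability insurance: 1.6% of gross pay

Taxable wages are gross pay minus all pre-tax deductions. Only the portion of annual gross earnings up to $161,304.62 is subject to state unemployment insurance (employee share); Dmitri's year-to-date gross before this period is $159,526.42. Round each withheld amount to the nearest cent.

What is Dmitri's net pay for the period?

401(k): $8,934.11 × 0.0325 = $290.36
403(b): $8,934.11 × 0.0959 = $856.78
Pre-tax total = $290.36 + $856.78 = $1,147.14
Taxable wages = $8,934.11 − $1,147.14 = $7,786.97
Federal income tax: $7,786.97 × 0.147 = $1,144.68
State withholding: $7,786.97 × 0.078 = $607.38
PFL insurance: $8,934.11 × 0.007 = $62.54
State disability insurance: $8,934.11 × 0.016 = $142.95
State unemployment insurance (employee share): only $161,304.62 − $159,526.42 = $1,778.20 of this check is subject → $1,778.20 × 0.0024 = $4.27
Total deductions = $290.36 + $856.78 + $1,144.68 + $607.38 + $62.54 + $142.95 + $4.27 = $3,108.96
Net pay = $8,934.11 − $3,108.96 = $5,825.15

$5,825.15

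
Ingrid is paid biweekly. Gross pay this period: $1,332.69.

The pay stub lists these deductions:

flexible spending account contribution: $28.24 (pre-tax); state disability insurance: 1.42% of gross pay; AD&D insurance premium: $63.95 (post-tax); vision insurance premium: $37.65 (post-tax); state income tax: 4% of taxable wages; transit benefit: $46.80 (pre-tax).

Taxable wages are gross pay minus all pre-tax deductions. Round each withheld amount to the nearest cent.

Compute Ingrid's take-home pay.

Flexible spending account contribution: $28.24
Transit benefit: $46.80
Pre-tax total = $28.24 + $46.80 = $75.04
Taxable wages = $1,332.69 − $75.04 = $1,257.65
State income tax: $1,257.65 × 0.04 = $50.31
State disability insurance: $1,332.69 × 0.0142 = $18.92
Vision insurance premium: $37.65
AD&D insurance premium: $63.95
Total deductions = $28.24 + $46.80 + $50.31 + $18.92 + $37.65 + $63.95 = $245.87
Net pay = $1,332.69 − $245.87 = $1,086.82

$1,086.82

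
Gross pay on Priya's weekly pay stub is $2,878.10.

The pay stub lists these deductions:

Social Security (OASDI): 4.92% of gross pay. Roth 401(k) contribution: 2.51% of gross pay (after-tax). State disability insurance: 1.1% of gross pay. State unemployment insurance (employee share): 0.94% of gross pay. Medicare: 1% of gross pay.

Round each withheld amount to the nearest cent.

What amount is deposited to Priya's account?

$2,576.77

State disability insurance: $2,878.10 × 0.011 = $31.66
Social Security (OASDI): $2,878.10 × 0.0492 = $141.60
State unemployment insurance (employee share): $2,878.10 × 0.0094 = $27.05
Medicare: $2,878.10 × 0.01 = $28.78
Roth 401(k) contribution: $2,878.10 × 0.0251 = $72.24
Total deductions = $31.66 + $141.60 + $27.05 + $28.78 + $72.24 = $301.33
Net pay = $2,878.10 − $301.33 = $2,576.77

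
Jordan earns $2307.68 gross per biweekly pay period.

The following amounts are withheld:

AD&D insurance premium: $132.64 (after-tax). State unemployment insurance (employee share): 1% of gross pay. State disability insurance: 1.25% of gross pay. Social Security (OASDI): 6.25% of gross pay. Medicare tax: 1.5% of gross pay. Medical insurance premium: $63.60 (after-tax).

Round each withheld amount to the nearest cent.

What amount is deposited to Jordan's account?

State disability insurance: $2307.68 × 0.0125 = $28.85
Social Security (OASDI): $2307.68 × 0.0625 = $144.23
State unemployment insurance (employee share): $2307.68 × 0.01 = $23.08
Medicare tax: $2307.68 × 0.015 = $34.62
AD&D insurance premium: $132.64
Medical insurance premium: $63.60
Total deductions = $28.85 + $144.23 + $23.08 + $34.62 + $132.64 + $63.60 = $427.02
Net pay = $2307.68 − $427.02 = $1880.66

$1880.66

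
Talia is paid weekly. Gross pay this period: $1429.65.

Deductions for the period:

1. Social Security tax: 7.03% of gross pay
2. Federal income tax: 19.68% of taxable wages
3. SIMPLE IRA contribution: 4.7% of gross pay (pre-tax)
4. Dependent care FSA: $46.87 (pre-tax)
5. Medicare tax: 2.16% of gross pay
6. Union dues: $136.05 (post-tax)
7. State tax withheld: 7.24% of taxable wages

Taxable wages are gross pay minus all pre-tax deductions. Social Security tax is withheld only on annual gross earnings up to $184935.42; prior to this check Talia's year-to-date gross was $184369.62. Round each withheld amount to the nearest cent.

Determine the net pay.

$754.72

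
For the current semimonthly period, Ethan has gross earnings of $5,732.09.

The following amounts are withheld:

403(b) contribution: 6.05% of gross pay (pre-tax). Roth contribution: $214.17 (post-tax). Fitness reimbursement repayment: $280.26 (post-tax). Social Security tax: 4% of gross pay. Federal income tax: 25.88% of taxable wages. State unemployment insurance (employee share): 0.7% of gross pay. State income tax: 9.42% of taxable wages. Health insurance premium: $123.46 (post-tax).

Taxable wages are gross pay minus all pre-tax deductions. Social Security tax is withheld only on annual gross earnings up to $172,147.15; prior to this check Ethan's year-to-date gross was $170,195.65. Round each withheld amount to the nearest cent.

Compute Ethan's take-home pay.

$2,748.21

403(b) contribution: $5,732.09 × 0.0605 = $346.79
Taxable wages = $5,732.09 − $346.79 = $5,385.30
Federal income tax: $5,385.30 × 0.2588 = $1,393.72
State income tax: $5,385.30 × 0.0942 = $507.30
State unemployment insurance (employee share): $5,732.09 × 0.007 = $40.12
Social Security tax: only $172,147.15 − $170,195.65 = $1,951.50 of this check is subject → $1,951.50 × 0.04 = $78.06
Roth contribution: $214.17
Fitness reimbursement repayment: $280.26
Health insurance premium: $123.46
Total deductions = $346.79 + $1,393.72 + $507.30 + $40.12 + $78.06 + $214.17 + $280.26 + $123.46 = $2,983.88
Net pay = $5,732.09 − $2,983.88 = $2,748.21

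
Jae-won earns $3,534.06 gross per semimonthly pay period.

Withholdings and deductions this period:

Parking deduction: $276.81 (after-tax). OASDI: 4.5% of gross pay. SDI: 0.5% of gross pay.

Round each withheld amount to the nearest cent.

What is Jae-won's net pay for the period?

$3,080.55

OASDI: $3,534.06 × 0.045 = $159.03
SDI: $3,534.06 × 0.005 = $17.67
Parking deduction: $276.81
Total deductions = $159.03 + $17.67 + $276.81 = $453.51
Net pay = $3,534.06 − $453.51 = $3,080.55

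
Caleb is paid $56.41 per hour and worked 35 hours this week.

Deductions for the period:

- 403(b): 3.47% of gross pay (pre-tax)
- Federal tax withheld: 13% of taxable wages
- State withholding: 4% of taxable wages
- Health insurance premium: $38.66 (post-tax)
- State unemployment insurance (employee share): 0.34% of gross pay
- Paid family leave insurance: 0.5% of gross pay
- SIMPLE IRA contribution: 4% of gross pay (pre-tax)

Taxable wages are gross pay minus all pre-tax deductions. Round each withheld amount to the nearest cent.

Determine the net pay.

$1,461.07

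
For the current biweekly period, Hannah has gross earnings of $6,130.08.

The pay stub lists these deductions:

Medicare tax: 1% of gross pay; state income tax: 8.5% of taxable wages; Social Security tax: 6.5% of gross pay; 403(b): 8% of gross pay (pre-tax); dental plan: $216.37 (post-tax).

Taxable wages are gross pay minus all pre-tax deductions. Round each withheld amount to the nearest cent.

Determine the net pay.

403(b): $6,130.08 × 0.08 = $490.41
Taxable wages = $6,130.08 − $490.41 = $5,639.67
State income tax: $5,639.67 × 0.085 = $479.37
Medicare tax: $6,130.08 × 0.01 = $61.30
Social Security tax: $6,130.08 × 0.065 = $398.46
Dental plan: $216.37
Total deductions = $490.41 + $479.37 + $61.30 + $398.46 + $216.37 = $1,645.91
Net pay = $6,130.08 − $1,645.91 = $4,484.17

$4,484.17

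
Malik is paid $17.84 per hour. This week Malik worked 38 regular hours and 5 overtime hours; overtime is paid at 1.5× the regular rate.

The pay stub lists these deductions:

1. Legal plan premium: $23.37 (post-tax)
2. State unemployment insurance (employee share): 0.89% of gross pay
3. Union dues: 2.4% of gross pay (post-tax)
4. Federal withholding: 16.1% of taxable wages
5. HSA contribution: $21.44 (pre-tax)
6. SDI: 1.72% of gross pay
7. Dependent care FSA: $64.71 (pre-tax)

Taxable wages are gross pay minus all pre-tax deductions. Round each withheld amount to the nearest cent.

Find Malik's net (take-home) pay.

Regular pay: 38 × $17.84 = $677.92
Overtime pay: 5 × $17.84 × 1.5 = $133.80
Gross pay = $677.92 + $133.80 = $811.72
HSA contribution: $21.44
Dependent care FSA: $64.71
Pre-tax total = $21.44 + $64.71 = $86.15
Taxable wages = $811.72 − $86.15 = $725.57
Federal withholding: $725.57 × 0.161 = $116.82
SDI: $811.72 × 0.0172 = $13.96
State unemployment insurance (employee share): $811.72 × 0.0089 = $7.22
Union dues: $811.72 × 0.024 = $19.48
Legal plan premium: $23.37
Total deductions = $21.44 + $64.71 + $116.82 + $13.96 + $7.22 + $19.48 + $23.37 = $267.00
Net pay = $811.72 − $267.00 = $544.72

$544.72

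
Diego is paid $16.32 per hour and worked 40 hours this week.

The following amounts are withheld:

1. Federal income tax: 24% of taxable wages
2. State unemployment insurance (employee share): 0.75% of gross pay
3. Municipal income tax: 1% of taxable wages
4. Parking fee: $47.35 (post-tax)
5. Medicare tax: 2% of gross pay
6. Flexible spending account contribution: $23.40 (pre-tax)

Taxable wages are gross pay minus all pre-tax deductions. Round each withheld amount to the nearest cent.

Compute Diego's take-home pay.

Gross pay: 40 × $16.32 = $652.80
Flexible spending account contribution: $23.40
Taxable wages = $652.80 − $23.40 = $629.40
Federal income tax: $629.40 × 0.24 = $151.06
Municipal income tax: $629.40 × 0.01 = $6.29
Medicare tax: $652.80 × 0.02 = $13.06
State unemployment insurance (employee share): $652.80 × 0.0075 = $4.90
Parking fee: $47.35
Total deductions = $23.40 + $151.06 + $6.29 + $13.06 + $4.90 + $47.35 = $246.06
Net pay = $652.80 − $246.06 = $406.74

$406.74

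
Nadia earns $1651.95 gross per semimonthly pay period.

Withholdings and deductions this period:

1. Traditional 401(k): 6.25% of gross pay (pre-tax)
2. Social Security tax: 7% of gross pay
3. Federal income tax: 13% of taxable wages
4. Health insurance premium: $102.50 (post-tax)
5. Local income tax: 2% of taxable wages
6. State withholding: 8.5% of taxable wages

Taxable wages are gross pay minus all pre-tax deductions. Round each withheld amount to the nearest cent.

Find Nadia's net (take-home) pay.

$966.62

Traditional 401(k): $1651.95 × 0.0625 = $103.25
Taxable wages = $1651.95 − $103.25 = $1548.70
Federal income tax: $1548.70 × 0.13 = $201.33
State withholding: $1548.70 × 0.085 = $131.64
Local income tax: $1548.70 × 0.02 = $30.97
Social Security tax: $1651.95 × 0.07 = $115.64
Health insurance premium: $102.50
Total deductions = $103.25 + $201.33 + $131.64 + $30.97 + $115.64 + $102.50 = $685.33
Net pay = $1651.95 − $685.33 = $966.62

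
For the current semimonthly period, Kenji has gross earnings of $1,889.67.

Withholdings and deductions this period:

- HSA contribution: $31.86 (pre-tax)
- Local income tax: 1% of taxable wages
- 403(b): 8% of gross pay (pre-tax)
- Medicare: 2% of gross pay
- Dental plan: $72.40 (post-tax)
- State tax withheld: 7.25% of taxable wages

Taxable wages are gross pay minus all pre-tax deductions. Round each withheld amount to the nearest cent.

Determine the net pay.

HSA contribution: $31.86
403(b): $1,889.67 × 0.08 = $151.17
Pre-tax total = $31.86 + $151.17 = $183.03
Taxable wages = $1,889.67 − $183.03 = $1,706.64
State tax withheld: $1,706.64 × 0.0725 = $123.73
Local income tax: $1,706.64 × 0.01 = $17.07
Medicare: $1,889.67 × 0.02 = $37.79
Dental plan: $72.40
Total deductions = $31.86 + $151.17 + $123.73 + $17.07 + $37.79 + $72.40 = $434.02
Net pay = $1,889.67 − $434.02 = $1,455.65

$1,455.65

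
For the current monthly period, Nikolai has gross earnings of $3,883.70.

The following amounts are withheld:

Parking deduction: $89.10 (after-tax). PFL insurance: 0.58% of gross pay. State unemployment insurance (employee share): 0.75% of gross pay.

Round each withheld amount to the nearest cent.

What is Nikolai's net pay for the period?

State unemployment insurance (employee share): $3,883.70 × 0.0075 = $29.13
PFL insurance: $3,883.70 × 0.0058 = $22.53
Parking deduction: $89.10
Total deductions = $29.13 + $22.53 + $89.10 = $140.76
Net pay = $3,883.70 − $140.76 = $3,742.94

$3,742.94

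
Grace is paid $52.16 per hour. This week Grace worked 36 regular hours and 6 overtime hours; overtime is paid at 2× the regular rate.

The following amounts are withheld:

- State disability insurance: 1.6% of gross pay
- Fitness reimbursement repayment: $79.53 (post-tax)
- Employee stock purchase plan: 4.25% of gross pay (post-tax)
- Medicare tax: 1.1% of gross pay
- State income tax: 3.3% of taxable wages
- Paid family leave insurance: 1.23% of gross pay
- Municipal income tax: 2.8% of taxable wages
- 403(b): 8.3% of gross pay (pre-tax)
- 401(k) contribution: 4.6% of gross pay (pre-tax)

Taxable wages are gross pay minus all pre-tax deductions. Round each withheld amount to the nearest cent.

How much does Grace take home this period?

Regular pay: 36 × $52.16 = $1,877.76
Overtime pay: 6 × $52.16 × 2 = $625.92
Gross pay = $1,877.76 + $625.92 = $2,503.68
401(k) contribution: $2,503.68 × 0.046 = $115.17
403(b): $2,503.68 × 0.083 = $207.81
Pre-tax total = $115.17 + $207.81 = $322.98
Taxable wages = $2,503.68 − $322.98 = $2,180.70
State income tax: $2,180.70 × 0.033 = $71.96
Municipal income tax: $2,180.70 × 0.028 = $61.06
State disability insurance: $2,503.68 × 0.016 = $40.06
Paid family leave insurance: $2,503.68 × 0.0123 = $30.80
Medicare tax: $2,503.68 × 0.011 = $27.54
Employee stock purchase plan: $2,503.68 × 0.0425 = $106.41
Fitness reimbursement repayment: $79.53
Total deductions = $115.17 + $207.81 + $71.96 + $61.06 + $40.06 + $30.80 + $27.54 + $106.41 + $79.53 = $740.34
Net pay = $2,503.68 − $740.34 = $1,763.34

$1,763.34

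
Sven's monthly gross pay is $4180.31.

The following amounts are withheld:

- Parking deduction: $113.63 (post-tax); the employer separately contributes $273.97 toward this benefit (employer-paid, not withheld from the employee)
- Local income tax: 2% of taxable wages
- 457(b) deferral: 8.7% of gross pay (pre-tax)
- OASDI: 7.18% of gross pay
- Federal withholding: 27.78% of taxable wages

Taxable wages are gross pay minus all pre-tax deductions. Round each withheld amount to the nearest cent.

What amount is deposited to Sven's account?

457(b) deferral: $4180.31 × 0.087 = $363.69
Taxable wages = $4180.31 − $363.69 = $3816.62
Local income tax: $3816.62 × 0.02 = $76.33
Federal withholding: $3816.62 × 0.2778 = $1060.26
OASDI: $4180.31 × 0.0718 = $300.15
Parking deduction: $113.63
(Employer's $273.97 toward parking deduction is not withheld from the employee.)
Total deductions = $363.69 + $76.33 + $1060.26 + $300.15 + $113.63 = $1914.06
Net pay = $4180.31 − $1914.06 = $2266.25

$2266.25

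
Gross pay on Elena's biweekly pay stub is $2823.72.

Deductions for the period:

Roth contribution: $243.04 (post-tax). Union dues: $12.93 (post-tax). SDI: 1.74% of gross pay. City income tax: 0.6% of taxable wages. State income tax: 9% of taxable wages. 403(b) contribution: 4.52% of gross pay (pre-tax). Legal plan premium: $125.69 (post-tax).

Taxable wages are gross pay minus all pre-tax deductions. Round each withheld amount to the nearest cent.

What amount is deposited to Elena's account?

403(b) contribution: $2823.72 × 0.0452 = $127.63
Taxable wages = $2823.72 − $127.63 = $2696.09
State income tax: $2696.09 × 0.09 = $242.65
City income tax: $2696.09 × 0.006 = $16.18
SDI: $2823.72 × 0.0174 = $49.13
Union dues: $12.93
Legal plan premium: $125.69
Roth contribution: $243.04
Total deductions = $127.63 + $242.65 + $16.18 + $49.13 + $12.93 + $125.69 + $243.04 = $817.25
Net pay = $2823.72 − $817.25 = $2006.47

$2006.47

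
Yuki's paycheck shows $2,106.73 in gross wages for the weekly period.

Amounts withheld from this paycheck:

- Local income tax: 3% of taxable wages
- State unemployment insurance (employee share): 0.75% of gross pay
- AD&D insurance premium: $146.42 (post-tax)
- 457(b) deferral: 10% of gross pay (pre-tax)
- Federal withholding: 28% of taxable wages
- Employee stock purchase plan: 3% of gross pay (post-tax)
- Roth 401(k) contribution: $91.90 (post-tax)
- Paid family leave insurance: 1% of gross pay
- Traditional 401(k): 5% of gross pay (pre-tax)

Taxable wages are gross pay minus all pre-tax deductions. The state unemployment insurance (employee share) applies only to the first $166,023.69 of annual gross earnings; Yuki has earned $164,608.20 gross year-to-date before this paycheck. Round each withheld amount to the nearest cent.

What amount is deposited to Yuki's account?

Traditional 401(k): $2,106.73 × 0.05 = $105.34
457(b) deferral: $2,106.73 × 0.1 = $210.67
Pre-tax total = $105.34 + $210.67 = $316.01
Taxable wages = $2,106.73 − $316.01 = $1,790.72
Local income tax: $1,790.72 × 0.03 = $53.72
Federal withholding: $1,790.72 × 0.28 = $501.40
State unemployment insurance (employee share): only $166,023.69 − $164,608.20 = $1,415.49 of this check is subject → $1,415.49 × 0.0075 = $10.62
Paid family leave insurance: $2,106.73 × 0.01 = $21.07
AD&D insurance premium: $146.42
Roth 401(k) contribution: $91.90
Employee stock purchase plan: $2,106.73 × 0.03 = $63.20
Total deductions = $105.34 + $210.67 + $53.72 + $501.40 + $10.62 + $21.07 + $146.42 + $91.90 + $63.20 = $1,204.34
Net pay = $2,106.73 − $1,204.34 = $902.39

$902.39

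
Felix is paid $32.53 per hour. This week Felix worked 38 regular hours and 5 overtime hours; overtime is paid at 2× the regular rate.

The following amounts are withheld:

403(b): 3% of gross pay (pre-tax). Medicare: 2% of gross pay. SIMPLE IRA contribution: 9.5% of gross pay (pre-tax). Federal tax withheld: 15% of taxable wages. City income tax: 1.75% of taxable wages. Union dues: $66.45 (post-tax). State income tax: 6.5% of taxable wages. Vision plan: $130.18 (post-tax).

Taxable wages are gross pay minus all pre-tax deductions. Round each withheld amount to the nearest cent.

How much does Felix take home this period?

$820.74

Regular pay: 38 × $32.53 = $1236.14
Overtime pay: 5 × $32.53 × 2 = $325.30
Gross pay = $1236.14 + $325.30 = $1561.44
SIMPLE IRA contribution: $1561.44 × 0.095 = $148.34
403(b): $1561.44 × 0.03 = $46.84
Pre-tax total = $148.34 + $46.84 = $195.18
Taxable wages = $1561.44 − $195.18 = $1366.26
Federal tax withheld: $1366.26 × 0.15 = $204.94
City income tax: $1366.26 × 0.0175 = $23.91
State income tax: $1366.26 × 0.065 = $88.81
Medicare: $1561.44 × 0.02 = $31.23
Vision plan: $130.18
Union dues: $66.45
Total deductions = $148.34 + $46.84 + $204.94 + $23.91 + $88.81 + $31.23 + $130.18 + $66.45 = $740.70
Net pay = $1561.44 − $740.70 = $820.74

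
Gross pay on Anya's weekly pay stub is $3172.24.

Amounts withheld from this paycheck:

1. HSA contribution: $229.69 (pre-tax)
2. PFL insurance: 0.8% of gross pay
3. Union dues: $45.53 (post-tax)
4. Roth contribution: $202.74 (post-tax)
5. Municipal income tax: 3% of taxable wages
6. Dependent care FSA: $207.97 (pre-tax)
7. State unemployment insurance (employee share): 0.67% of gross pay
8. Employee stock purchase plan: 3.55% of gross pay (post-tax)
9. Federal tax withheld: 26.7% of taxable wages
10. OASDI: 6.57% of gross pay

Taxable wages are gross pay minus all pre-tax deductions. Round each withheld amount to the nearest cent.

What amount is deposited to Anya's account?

Dependent care FSA: $207.97
HSA contribution: $229.69
Pre-tax total = $207.97 + $229.69 = $437.66
Taxable wages = $3172.24 − $437.66 = $2734.58
Federal tax withheld: $2734.58 × 0.267 = $730.13
Municipal income tax: $2734.58 × 0.03 = $82.04
PFL insurance: $3172.24 × 0.008 = $25.38
OASDI: $3172.24 × 0.0657 = $208.42
State unemployment insurance (employee share): $3172.24 × 0.0067 = $21.25
Roth contribution: $202.74
Union dues: $45.53
Employee stock purchase plan: $3172.24 × 0.0355 = $112.61
Total deductions = $207.97 + $229.69 + $730.13 + $82.04 + $25.38 + $208.42 + $21.25 + $202.74 + $45.53 + $112.61 = $1865.76
Net pay = $3172.24 − $1865.76 = $1306.48

$1306.48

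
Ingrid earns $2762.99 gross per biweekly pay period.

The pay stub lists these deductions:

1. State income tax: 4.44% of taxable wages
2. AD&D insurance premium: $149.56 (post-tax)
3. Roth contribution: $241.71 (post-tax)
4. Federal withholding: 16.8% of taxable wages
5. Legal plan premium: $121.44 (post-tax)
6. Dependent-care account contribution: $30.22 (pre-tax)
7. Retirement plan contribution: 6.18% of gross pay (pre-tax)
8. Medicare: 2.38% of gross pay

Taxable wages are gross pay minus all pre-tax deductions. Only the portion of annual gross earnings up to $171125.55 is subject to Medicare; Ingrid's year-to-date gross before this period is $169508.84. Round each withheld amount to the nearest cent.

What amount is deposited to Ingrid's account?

$1466.66

Dependent-care account contribution: $30.22
Retirement plan contribution: $2762.99 × 0.0618 = $170.75
Pre-tax total = $30.22 + $170.75 = $200.97
Taxable wages = $2762.99 − $200.97 = $2562.02
Federal withholding: $2562.02 × 0.168 = $430.42
State income tax: $2562.02 × 0.0444 = $113.75
Medicare: only $171125.55 − $169508.84 = $1616.71 of this check is subject → $1616.71 × 0.0238 = $38.48
Roth contribution: $241.71
Legal plan premium: $121.44
AD&D insurance premium: $149.56
Total deductions = $30.22 + $170.75 + $430.42 + $113.75 + $38.48 + $241.71 + $121.44 + $149.56 = $1296.33
Net pay = $2762.99 − $1296.33 = $1466.66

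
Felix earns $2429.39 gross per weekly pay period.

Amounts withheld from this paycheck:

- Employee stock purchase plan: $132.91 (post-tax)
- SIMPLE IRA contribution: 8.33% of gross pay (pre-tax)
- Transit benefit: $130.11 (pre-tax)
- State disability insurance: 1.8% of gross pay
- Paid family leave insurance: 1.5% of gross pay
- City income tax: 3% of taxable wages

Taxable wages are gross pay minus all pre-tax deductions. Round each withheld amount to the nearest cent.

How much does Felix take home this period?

$1820.92

SIMPLE IRA contribution: $2429.39 × 0.0833 = $202.37
Transit benefit: $130.11
Pre-tax total = $202.37 + $130.11 = $332.48
Taxable wages = $2429.39 − $332.48 = $2096.91
City income tax: $2096.91 × 0.03 = $62.91
Paid family leave insurance: $2429.39 × 0.015 = $36.44
State disability insurance: $2429.39 × 0.018 = $43.73
Employee stock purchase plan: $132.91
Total deductions = $202.37 + $130.11 + $62.91 + $36.44 + $43.73 + $132.91 = $608.47
Net pay = $2429.39 − $608.47 = $1820.92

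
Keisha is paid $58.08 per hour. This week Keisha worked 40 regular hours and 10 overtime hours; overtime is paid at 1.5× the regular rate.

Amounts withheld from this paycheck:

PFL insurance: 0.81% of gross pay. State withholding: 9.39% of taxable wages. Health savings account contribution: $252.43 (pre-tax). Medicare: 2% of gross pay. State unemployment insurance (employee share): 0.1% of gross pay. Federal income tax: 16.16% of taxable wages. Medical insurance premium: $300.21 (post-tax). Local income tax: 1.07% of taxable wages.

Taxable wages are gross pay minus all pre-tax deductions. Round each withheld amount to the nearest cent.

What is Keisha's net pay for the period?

Regular pay: 40 × $58.08 = $2,323.20
Overtime pay: 10 × $58.08 × 1.5 = $871.20
Gross pay = $2,323.20 + $871.20 = $3,194.40
Health savings account contribution: $252.43
Taxable wages = $3,194.40 − $252.43 = $2,941.97
State withholding: $2,941.97 × 0.0939 = $276.25
Local income tax: $2,941.97 × 0.0107 = $31.48
Federal income tax: $2,941.97 × 0.1616 = $475.42
State unemployment insurance (employee share): $3,194.40 × 0.001 = $3.19
Medicare: $3,194.40 × 0.02 = $63.89
PFL insurance: $3,194.40 × 0.0081 = $25.87
Medical insurance premium: $300.21
Total deductions = $252.43 + $276.25 + $31.48 + $475.42 + $3.19 + $63.89 + $25.87 + $300.21 = $1,428.74
Net pay = $3,194.40 − $1,428.74 = $1,765.66

$1,765.66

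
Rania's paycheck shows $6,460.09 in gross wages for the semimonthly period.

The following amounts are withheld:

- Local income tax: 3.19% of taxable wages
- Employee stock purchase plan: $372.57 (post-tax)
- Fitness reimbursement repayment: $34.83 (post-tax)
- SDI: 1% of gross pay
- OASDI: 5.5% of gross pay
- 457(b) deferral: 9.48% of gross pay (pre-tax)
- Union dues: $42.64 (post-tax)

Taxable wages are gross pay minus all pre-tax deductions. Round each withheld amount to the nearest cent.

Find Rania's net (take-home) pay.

$4,791.19

457(b) deferral: $6,460.09 × 0.0948 = $612.42
Taxable wages = $6,460.09 − $612.42 = $5,847.67
Local income tax: $5,847.67 × 0.0319 = $186.54
SDI: $6,460.09 × 0.01 = $64.60
OASDI: $6,460.09 × 0.055 = $355.30
Union dues: $42.64
Fitness reimbursement repayment: $34.83
Employee stock purchase plan: $372.57
Total deductions = $612.42 + $186.54 + $64.60 + $355.30 + $42.64 + $34.83 + $372.57 = $1,668.90
Net pay = $6,460.09 − $1,668.90 = $4,791.19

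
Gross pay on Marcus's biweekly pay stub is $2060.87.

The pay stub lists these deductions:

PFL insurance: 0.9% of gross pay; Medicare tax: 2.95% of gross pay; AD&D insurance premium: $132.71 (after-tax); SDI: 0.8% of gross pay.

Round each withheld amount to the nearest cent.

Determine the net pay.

SDI: $2060.87 × 0.008 = $16.49
PFL insurance: $2060.87 × 0.009 = $18.55
Medicare tax: $2060.87 × 0.0295 = $60.80
AD&D insurance premium: $132.71
Total deductions = $16.49 + $18.55 + $60.80 + $132.71 = $228.55
Net pay = $2060.87 − $228.55 = $1832.32

$1832.32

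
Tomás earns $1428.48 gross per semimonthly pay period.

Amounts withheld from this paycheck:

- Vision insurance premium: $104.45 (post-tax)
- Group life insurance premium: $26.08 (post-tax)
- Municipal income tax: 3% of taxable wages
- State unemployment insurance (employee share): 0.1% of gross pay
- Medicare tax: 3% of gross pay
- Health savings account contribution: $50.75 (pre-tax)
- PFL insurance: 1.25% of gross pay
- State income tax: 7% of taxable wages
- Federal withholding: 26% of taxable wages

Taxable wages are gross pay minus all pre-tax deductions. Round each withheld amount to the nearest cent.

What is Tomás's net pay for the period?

Health savings account contribution: $50.75
Taxable wages = $1428.48 − $50.75 = $1377.73
Federal withholding: $1377.73 × 0.26 = $358.21
Municipal income tax: $1377.73 × 0.03 = $41.33
State income tax: $1377.73 × 0.07 = $96.44
State unemployment insurance (employee share): $1428.48 × 0.001 = $1.43
PFL insurance: $1428.48 × 0.0125 = $17.86
Medicare tax: $1428.48 × 0.03 = $42.85
Group life insurance premium: $26.08
Vision insurance premium: $104.45
Total deductions = $50.75 + $358.21 + $41.33 + $96.44 + $1.43 + $17.86 + $42.85 + $26.08 + $104.45 = $739.40
Net pay = $1428.48 − $739.40 = $689.08

$689.08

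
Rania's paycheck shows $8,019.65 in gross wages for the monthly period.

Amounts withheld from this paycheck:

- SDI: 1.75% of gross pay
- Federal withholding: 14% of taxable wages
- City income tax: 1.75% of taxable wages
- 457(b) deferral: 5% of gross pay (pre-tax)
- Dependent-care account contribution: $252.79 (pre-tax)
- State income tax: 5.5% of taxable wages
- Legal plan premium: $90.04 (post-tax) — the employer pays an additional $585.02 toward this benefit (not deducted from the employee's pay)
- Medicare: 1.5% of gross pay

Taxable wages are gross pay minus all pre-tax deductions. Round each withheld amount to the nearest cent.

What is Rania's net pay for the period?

$5,449.97

Dependent-care account contribution: $252.79
457(b) deferral: $8,019.65 × 0.05 = $400.98
Pre-tax total = $252.79 + $400.98 = $653.77
Taxable wages = $8,019.65 − $653.77 = $7,365.88
State income tax: $7,365.88 × 0.055 = $405.12
Federal withholding: $7,365.88 × 0.14 = $1,031.22
City income tax: $7,365.88 × 0.0175 = $128.90
SDI: $8,019.65 × 0.0175 = $140.34
Medicare: $8,019.65 × 0.015 = $120.29
Legal plan premium: $90.04
(Employer's $585.02 toward legal plan premium is not withheld from the employee.)
Total deductions = $252.79 + $400.98 + $405.12 + $1,031.22 + $128.90 + $140.34 + $120.29 + $90.04 = $2,569.68
Net pay = $8,019.65 − $2,569.68 = $5,449.97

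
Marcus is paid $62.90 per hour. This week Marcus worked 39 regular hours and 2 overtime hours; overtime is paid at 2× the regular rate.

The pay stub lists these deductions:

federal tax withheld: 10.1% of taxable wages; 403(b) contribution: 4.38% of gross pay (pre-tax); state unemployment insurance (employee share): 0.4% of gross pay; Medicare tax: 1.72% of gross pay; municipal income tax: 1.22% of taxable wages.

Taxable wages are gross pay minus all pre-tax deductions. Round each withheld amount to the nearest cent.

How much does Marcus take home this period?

$2,236.13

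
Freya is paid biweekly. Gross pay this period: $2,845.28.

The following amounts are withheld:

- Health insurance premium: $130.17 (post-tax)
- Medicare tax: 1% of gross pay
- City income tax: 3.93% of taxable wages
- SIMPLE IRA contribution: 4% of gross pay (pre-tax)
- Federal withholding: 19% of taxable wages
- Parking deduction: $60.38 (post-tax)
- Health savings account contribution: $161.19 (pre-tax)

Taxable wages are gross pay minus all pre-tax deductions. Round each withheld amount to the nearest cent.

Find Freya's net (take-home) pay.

$1,761.92

Health savings account contribution: $161.19
SIMPLE IRA contribution: $2,845.28 × 0.04 = $113.81
Pre-tax total = $161.19 + $113.81 = $275.00
Taxable wages = $2,845.28 − $275.00 = $2,570.28
Federal withholding: $2,570.28 × 0.19 = $488.35
City income tax: $2,570.28 × 0.0393 = $101.01
Medicare tax: $2,845.28 × 0.01 = $28.45
Health insurance premium: $130.17
Parking deduction: $60.38
Total deductions = $161.19 + $113.81 + $488.35 + $101.01 + $28.45 + $130.17 + $60.38 = $1,083.36
Net pay = $2,845.28 − $1,083.36 = $1,761.92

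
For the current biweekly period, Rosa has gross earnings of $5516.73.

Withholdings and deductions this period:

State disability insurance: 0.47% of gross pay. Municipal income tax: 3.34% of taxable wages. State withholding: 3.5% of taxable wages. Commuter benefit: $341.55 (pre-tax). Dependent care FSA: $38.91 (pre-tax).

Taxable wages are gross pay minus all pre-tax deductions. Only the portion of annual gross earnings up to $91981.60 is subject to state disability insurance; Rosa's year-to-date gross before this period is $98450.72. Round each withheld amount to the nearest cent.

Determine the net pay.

$4784.95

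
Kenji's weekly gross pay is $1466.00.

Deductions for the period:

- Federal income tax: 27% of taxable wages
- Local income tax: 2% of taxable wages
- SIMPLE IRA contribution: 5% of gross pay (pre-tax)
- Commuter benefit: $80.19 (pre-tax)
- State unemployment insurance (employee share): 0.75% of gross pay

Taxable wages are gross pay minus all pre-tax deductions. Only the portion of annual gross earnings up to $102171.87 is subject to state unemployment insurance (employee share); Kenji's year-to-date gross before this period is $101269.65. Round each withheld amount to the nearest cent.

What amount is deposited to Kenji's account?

Commuter benefit: $80.19
SIMPLE IRA contribution: $1466.00 × 0.05 = $73.30
Pre-tax total = $80.19 + $73.30 = $153.49
Taxable wages = $1466.00 − $153.49 = $1312.51
Federal income tax: $1312.51 × 0.27 = $354.38
Local income tax: $1312.51 × 0.02 = $26.25
State unemployment insurance (employee share): only $102171.87 − $101269.65 = $902.22 of this check is subject → $902.22 × 0.0075 = $6.77
Total deductions = $80.19 + $73.30 + $354.38 + $26.25 + $6.77 = $540.89
Net pay = $1466.00 − $540.89 = $925.11

$925.11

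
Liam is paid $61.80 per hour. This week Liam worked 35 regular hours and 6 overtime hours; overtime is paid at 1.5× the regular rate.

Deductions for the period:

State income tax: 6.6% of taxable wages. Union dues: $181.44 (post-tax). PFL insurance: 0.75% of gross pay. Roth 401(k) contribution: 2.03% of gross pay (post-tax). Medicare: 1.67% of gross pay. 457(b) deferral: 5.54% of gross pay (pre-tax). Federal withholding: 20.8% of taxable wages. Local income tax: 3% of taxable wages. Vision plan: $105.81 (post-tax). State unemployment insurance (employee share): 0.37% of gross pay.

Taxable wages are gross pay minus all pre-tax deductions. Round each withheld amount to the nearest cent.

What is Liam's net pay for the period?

$1369.41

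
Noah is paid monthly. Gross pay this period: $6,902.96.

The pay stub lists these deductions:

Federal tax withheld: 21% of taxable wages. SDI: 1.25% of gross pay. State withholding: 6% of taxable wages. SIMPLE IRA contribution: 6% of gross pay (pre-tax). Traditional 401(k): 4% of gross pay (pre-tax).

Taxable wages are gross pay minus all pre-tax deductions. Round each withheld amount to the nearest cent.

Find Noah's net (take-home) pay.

$4,448.95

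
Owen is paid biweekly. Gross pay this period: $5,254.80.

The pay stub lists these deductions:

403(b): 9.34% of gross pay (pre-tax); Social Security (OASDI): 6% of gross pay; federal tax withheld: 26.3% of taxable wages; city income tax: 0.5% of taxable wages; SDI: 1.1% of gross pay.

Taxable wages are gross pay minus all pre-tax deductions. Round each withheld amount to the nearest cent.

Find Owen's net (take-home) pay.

$3,114.16

403(b): $5,254.80 × 0.0934 = $490.80
Taxable wages = $5,254.80 − $490.80 = $4,764.00
Federal tax withheld: $4,764.00 × 0.263 = $1,252.93
City income tax: $4,764.00 × 0.005 = $23.82
SDI: $5,254.80 × 0.011 = $57.80
Social Security (OASDI): $5,254.80 × 0.06 = $315.29
Total deductions = $490.80 + $1,252.93 + $23.82 + $57.80 + $315.29 = $2,140.64
Net pay = $5,254.80 − $2,140.64 = $3,114.16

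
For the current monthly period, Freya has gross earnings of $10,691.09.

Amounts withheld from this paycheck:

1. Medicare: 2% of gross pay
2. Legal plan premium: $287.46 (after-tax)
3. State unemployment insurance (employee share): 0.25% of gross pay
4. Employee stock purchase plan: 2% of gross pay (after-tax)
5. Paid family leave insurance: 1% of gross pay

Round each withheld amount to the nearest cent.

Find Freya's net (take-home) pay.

$9,842.35

Paid family leave insurance: $10,691.09 × 0.01 = $106.91
Medicare: $10,691.09 × 0.02 = $213.82
State unemployment insurance (employee share): $10,691.09 × 0.0025 = $26.73
Legal plan premium: $287.46
Employee stock purchase plan: $10,691.09 × 0.02 = $213.82
Total deductions = $106.91 + $213.82 + $26.73 + $287.46 + $213.82 = $848.74
Net pay = $10,691.09 − $848.74 = $9,842.35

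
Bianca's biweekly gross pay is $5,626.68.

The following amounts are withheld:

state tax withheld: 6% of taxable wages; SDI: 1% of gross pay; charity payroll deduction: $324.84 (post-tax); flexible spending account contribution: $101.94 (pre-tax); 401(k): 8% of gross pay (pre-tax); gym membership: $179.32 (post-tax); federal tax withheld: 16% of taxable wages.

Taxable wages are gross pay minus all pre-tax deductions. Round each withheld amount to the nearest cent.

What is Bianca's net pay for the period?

Flexible spending account contribution: $101.94
401(k): $5,626.68 × 0.08 = $450.13
Pre-tax total = $101.94 + $450.13 = $552.07
Taxable wages = $5,626.68 − $552.07 = $5,074.61
State tax withheld: $5,074.61 × 0.06 = $304.48
Federal tax withheld: $5,074.61 × 0.16 = $811.94
SDI: $5,626.68 × 0.01 = $56.27
Charity payroll deduction: $324.84
Gym membership: $179.32
Total deductions = $101.94 + $450.13 + $304.48 + $811.94 + $56.27 + $324.84 + $179.32 = $2,228.92
Net pay = $5,626.68 − $2,228.92 = $3,397.76

$3,397.76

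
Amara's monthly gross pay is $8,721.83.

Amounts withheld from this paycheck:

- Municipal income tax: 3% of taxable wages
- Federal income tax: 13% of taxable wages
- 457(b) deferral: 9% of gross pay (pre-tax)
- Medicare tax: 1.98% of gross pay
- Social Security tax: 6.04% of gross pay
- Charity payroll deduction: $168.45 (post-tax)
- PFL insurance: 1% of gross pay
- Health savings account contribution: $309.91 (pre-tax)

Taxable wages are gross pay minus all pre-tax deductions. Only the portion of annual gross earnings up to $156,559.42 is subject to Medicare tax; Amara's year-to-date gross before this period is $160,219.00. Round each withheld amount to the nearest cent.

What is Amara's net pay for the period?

Health savings account contribution: $309.91
457(b) deferral: $8,721.83 × 0.09 = $784.96
Pre-tax total = $309.91 + $784.96 = $1,094.87
Taxable wages = $8,721.83 − $1,094.87 = $7,626.96
Municipal income tax: $7,626.96 × 0.03 = $228.81
Federal income tax: $7,626.96 × 0.13 = $991.50
Medicare tax: annual cap $156,559.42 already reached (YTD $160,219.00), so $0.00
Social Security tax: $8,721.83 × 0.0604 = $526.80
PFL insurance: $8,721.83 × 0.01 = $87.22
Charity payroll deduction: $168.45
Total deductions = $309.91 + $784.96 + $228.81 + $991.50 + $0.00 + $526.80 + $87.22 + $168.45 = $3,097.65
Net pay = $8,721.83 − $3,097.65 = $5,624.18

$5,624.18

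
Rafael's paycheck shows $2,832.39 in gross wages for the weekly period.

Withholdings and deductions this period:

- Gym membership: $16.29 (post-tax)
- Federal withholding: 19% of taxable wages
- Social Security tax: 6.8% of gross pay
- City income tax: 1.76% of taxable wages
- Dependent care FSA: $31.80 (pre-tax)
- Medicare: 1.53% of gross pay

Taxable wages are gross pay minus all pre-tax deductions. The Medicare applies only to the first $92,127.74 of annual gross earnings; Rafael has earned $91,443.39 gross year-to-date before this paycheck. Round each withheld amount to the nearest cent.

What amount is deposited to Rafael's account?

$1,999.83

Dependent care FSA: $31.80
Taxable wages = $2,832.39 − $31.80 = $2,800.59
City income tax: $2,800.59 × 0.0176 = $49.29
Federal withholding: $2,800.59 × 0.19 = $532.11
Social Security tax: $2,832.39 × 0.068 = $192.60
Medicare: only $92,127.74 − $91,443.39 = $684.35 of this check is subject → $684.35 × 0.0153 = $10.47
Gym membership: $16.29
Total deductions = $31.80 + $49.29 + $532.11 + $192.60 + $10.47 + $16.29 = $832.56
Net pay = $2,832.39 − $832.56 = $1,999.83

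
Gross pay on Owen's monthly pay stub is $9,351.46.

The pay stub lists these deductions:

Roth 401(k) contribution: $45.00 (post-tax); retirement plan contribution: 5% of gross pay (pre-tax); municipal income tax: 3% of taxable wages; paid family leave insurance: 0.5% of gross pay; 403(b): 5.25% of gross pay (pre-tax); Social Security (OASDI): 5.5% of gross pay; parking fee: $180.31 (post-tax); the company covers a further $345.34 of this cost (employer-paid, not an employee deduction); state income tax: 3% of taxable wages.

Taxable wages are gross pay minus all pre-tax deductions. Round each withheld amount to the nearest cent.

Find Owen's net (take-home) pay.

$7,102.96

403(b): $9,351.46 × 0.0525 = $490.95
Retirement plan contribution: $9,351.46 × 0.05 = $467.57
Pre-tax total = $490.95 + $467.57 = $958.52
Taxable wages = $9,351.46 − $958.52 = $8,392.94
Municipal income tax: $8,392.94 × 0.03 = $251.79
State income tax: $8,392.94 × 0.03 = $251.79
Paid family leave insurance: $9,351.46 × 0.005 = $46.76
Social Security (OASDI): $9,351.46 × 0.055 = $514.33
Roth 401(k) contribution: $45.00
Parking fee: $180.31
(Employer's $345.34 toward parking fee is not withheld from the employee.)
Total deductions = $490.95 + $467.57 + $251.79 + $251.79 + $46.76 + $514.33 + $45.00 + $180.31 = $2,248.50
Net pay = $9,351.46 − $2,248.50 = $7,102.96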